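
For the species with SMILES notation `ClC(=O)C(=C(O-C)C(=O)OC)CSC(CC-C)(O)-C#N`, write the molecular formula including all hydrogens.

C12H16ClNO5S

Heavy atoms from the SMILES: 12 C, 1 Cl, 1 N, 5 O, 1 S.
Implicit hydrogens by atom environment:
  6 × C: no H
  4 × O: no H
  3 × C: 3 H each → 9
  3 × C: 2 H each → 6
  1 × Cl: no H
  1 × N: no H
  1 × O: 1 H
  1 × S: no H
  Total hydrogens = 16.
Molecular formula: C12H16ClNO5S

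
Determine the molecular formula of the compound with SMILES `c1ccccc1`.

Heavy atoms from the SMILES: 6 C.
Implicit hydrogens by atom environment:
  6 × C (aromatic): 1 H each → 6
  Total hydrogens = 6.
Molecular formula: C6H6

C6H6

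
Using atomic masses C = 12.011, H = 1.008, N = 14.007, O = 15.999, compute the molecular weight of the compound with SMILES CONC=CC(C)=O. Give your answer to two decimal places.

Molecular formula: C5H9NO2.
M = 5×12.011 + 9×1.008 + 1×14.007 + 2×15.999 = 115.13 g/mol.

115.13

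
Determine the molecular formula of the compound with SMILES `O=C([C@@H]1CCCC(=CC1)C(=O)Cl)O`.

C9H11ClO3

Heavy atoms from the SMILES: 9 C, 1 Cl, 3 O.
Implicit hydrogens by atom environment:
  4 × C: 2 H each → 8
  3 × C: no H
  2 × C: 1 H each → 2
  2 × O: no H
  1 × Cl: no H
  1 × O: 1 H
  Total hydrogens = 11.
Molecular formula: C9H11ClO3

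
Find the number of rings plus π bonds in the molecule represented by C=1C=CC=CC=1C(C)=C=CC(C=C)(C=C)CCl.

Molecular formula from the SMILES: C16H17Cl.
DoU = (2C + 2 + N − H − X)/2 = (2·16 + 2 + 0 − 17 − 1)/2 = 16/2 = 8.
(Structurally: 1 ring(s) + 7 π bond(s) = 8.)

8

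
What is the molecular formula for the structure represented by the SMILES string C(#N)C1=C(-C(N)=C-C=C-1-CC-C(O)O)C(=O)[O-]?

C11H11N2O4-

Heavy atoms from the SMILES: 11 C, 2 N, 4 O.
Implicit hydrogens by atom environment:
  4 × C (aromatic): no H
  2 × C: 2 H each → 4
  2 × C (aromatic): 1 H each → 2
  2 × C: no H
  2 × O: 1 H each → 2
  1 × C: 1 H
  1 × N: 2 H
  1 × N: no H
  1 × O: no H
  1 × O (charge -1): no H
  Total hydrogens = 11.
Net charge -1.
Molecular formula: C11H11N2O4-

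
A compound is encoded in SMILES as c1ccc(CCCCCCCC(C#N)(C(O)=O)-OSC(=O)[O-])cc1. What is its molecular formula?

Heavy atoms from the SMILES: 17 C, 1 N, 5 O, 1 S.
Implicit hydrogens by atom environment:
  7 × C: 2 H each → 14
  5 × C (aromatic): 1 H each → 5
  4 × C: no H
  3 × O: no H
  1 × C (aromatic): no H
  1 × N: no H
  1 × O: 1 H
  1 × O (charge -1): no H
  1 × S: no H
  Total hydrogens = 20.
Net charge -1.
Molecular formula: C17H20NO5S-

C17H20NO5S-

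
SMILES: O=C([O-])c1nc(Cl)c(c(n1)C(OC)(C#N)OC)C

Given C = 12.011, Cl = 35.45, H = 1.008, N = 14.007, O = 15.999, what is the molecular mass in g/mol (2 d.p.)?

270.65

Molecular formula: C10H9ClN3O4-.
M = 10×12.011 + 1×35.45 + 9×1.008 + 3×14.007 + 4×15.999 = 270.65 g/mol.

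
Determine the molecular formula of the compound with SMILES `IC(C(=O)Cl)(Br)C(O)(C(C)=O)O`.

C5H5BrClIO4

Heavy atoms from the SMILES: 1 Br, 5 C, 1 Cl, 1 I, 4 O.
Implicit hydrogens by atom environment:
  4 × C: no H
  2 × O: 1 H each → 2
  2 × O: no H
  1 × Br: no H
  1 × C: 3 H
  1 × Cl: no H
  1 × I: no H
  Total hydrogens = 5.
Molecular formula: C5H5BrClIO4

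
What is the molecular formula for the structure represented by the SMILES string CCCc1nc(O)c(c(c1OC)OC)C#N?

Heavy atoms from the SMILES: 11 C, 2 N, 3 O.
Implicit hydrogens by atom environment:
  5 × C (aromatic): no H
  3 × C: 3 H each → 9
  2 × C: 2 H each → 4
  2 × O: no H
  1 × C: no H
  1 × N (aromatic): no H
  1 × N: no H
  1 × O: 1 H
  Total hydrogens = 14.
Molecular formula: C11H14N2O3

C11H14N2O3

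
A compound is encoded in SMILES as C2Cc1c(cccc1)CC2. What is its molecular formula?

C10H12

Heavy atoms from the SMILES: 10 C.
Implicit hydrogens by atom environment:
  4 × C: 2 H each → 8
  4 × C (aromatic): 1 H each → 4
  2 × C (aromatic): no H
  Total hydrogens = 12.
Molecular formula: C10H12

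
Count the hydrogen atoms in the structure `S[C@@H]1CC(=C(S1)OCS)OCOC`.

12

Hydrogens are implicit in SMILES; fill each atom to its normal valence:
  3 × C: 2 H each → 6
  3 × O: no H
  2 × C: no H
  2 × S: 1 H each → 2
  1 × C: 3 H
  1 × C: 1 H
  1 × S: no H
  Total hydrogens = 12.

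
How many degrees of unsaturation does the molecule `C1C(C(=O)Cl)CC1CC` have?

Molecular formula from the SMILES: C7H11ClO.
DoU = (2C + 2 + N − H − X)/2 = (2·7 + 2 + 0 − 11 − 1)/2 = 4/2 = 2.
(Structurally: 1 ring(s) + 1 π bond(s) = 2.)

2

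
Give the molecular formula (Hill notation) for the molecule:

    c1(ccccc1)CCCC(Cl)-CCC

Heavy atoms from the SMILES: 13 C, 1 Cl.
Implicit hydrogens by atom environment:
  5 × C: 2 H each → 10
  5 × C (aromatic): 1 H each → 5
  1 × C: 3 H
  1 × C: 1 H
  1 × C (aromatic): no H
  1 × Cl: no H
  Total hydrogens = 19.
Molecular formula: C13H19Cl

C13H19Cl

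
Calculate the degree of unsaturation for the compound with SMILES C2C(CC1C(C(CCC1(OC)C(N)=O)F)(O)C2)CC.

Molecular formula from the SMILES: C14H24FNO3.
DoU = (2C + 2 + N − H − X)/2 = (2·14 + 2 + 1 − 24 − 1)/2 = 6/2 = 3.
(Structurally: 2 ring(s) + 1 π bond(s) = 3.)

3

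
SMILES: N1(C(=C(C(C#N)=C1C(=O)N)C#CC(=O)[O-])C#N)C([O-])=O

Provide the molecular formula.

[C11H2N4O5]2-

Heavy atoms from the SMILES: 11 C, 4 N, 5 O.
Implicit hydrogens by atom environment:
  7 × C: no H
  4 × C (aromatic): no H
  3 × O: no H
  2 × N: no H
  2 × O (charge -1): no H
  1 × N: 2 H
  1 × N (aromatic): no H
  Total hydrogens = 2.
Net charge -2.
Molecular formula: [C11H2N4O5]2-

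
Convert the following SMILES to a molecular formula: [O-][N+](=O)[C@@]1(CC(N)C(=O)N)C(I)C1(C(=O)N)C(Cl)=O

C8H10ClIN4O5

Heavy atoms from the SMILES: 8 C, 1 Cl, 1 I, 4 N, 5 O.
Implicit hydrogens by atom environment:
  5 × C: no H
  4 × O: no H
  3 × N: 2 H each → 6
  2 × C: 1 H each → 2
  1 × C: 2 H
  1 × Cl: no H
  1 × I: no H
  1 × N (charge +1): no H
  1 × O (charge -1): no H
  Total hydrogens = 10.
Molecular formula: C8H10ClIN4O5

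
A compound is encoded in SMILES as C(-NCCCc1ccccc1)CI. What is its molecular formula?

Heavy atoms from the SMILES: 11 C, 1 I, 1 N.
Implicit hydrogens by atom environment:
  5 × C: 2 H each → 10
  5 × C (aromatic): 1 H each → 5
  1 × C (aromatic): no H
  1 × I: no H
  1 × N: 1 H
  Total hydrogens = 16.
Molecular formula: C11H16IN

C11H16IN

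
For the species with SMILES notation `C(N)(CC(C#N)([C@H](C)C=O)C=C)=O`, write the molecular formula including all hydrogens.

Heavy atoms from the SMILES: 9 C, 2 N, 2 O.
Implicit hydrogens by atom environment:
  3 × C: 1 H each → 3
  3 × C: no H
  2 × C: 2 H each → 4
  2 × O: no H
  1 × C: 3 H
  1 × N: 2 H
  1 × N: no H
  Total hydrogens = 12.
Molecular formula: C9H12N2O2

C9H12N2O2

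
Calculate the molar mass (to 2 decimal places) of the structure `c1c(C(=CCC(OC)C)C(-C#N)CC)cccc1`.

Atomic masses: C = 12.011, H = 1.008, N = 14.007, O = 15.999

Molecular formula: C16H21NO.
M = 16×12.011 + 21×1.008 + 1×14.007 + 1×15.999 = 243.35 g/mol.

243.35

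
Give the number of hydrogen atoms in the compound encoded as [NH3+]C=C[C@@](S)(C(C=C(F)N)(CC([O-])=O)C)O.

Hydrogens are implicit in SMILES; fill each atom to its normal valence:
  4 × C: no H
  3 × C: 1 H each → 3
  1 × C: 3 H
  1 × C: 2 H
  1 × F: no H
  1 × N (charge +1): 3 H
  1 × N: 2 H
  1 × O: 1 H
  1 × O: no H
  1 × O (charge -1): no H
  1 × S: 1 H
  Total hydrogens = 15.

15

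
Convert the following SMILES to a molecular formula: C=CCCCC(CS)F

Heavy atoms from the SMILES: 7 C, 1 F, 1 S.
Implicit hydrogens by atom environment:
  5 × C: 2 H each → 10
  2 × C: 1 H each → 2
  1 × F: no H
  1 × S: 1 H
  Total hydrogens = 13.
Molecular formula: C7H13FS

C7H13FS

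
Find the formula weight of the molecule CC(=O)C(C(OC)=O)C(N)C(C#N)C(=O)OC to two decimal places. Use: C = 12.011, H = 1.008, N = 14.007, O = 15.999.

Molecular formula: C10H14N2O5.
M = 10×12.011 + 14×1.008 + 2×14.007 + 5×15.999 = 242.23 g/mol.

242.23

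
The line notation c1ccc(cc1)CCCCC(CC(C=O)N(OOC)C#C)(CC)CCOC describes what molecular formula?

C22H33NO4

Heavy atoms from the SMILES: 22 C, 1 N, 4 O.
Implicit hydrogens by atom environment:
  8 × C: 2 H each → 16
  5 × C (aromatic): 1 H each → 5
  4 × O: no H
  3 × C: 3 H each → 9
  3 × C: 1 H each → 3
  2 × C: no H
  1 × C (aromatic): no H
  1 × N: no H
  Total hydrogens = 33.
Molecular formula: C22H33NO4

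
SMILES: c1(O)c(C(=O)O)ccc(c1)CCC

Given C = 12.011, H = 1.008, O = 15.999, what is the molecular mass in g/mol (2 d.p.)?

Molecular formula: C10H12O3.
M = 10×12.011 + 12×1.008 + 3×15.999 = 180.20 g/mol.

180.20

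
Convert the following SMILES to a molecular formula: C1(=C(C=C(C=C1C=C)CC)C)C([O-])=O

Heavy atoms from the SMILES: 12 C, 2 O.
Implicit hydrogens by atom environment:
  4 × C (aromatic): no H
  2 × C: 3 H each → 6
  2 × C: 2 H each → 4
  2 × C (aromatic): 1 H each → 2
  1 × C: 1 H
  1 × C: no H
  1 × O: no H
  1 × O (charge -1): no H
  Total hydrogens = 13.
Net charge -1.
Molecular formula: C12H13O2-

C12H13O2-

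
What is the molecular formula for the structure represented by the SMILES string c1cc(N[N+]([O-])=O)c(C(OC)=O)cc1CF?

C9H9FN2O4

Heavy atoms from the SMILES: 9 C, 1 F, 2 N, 4 O.
Implicit hydrogens by atom environment:
  3 × C (aromatic): 1 H each → 3
  3 × C (aromatic): no H
  3 × O: no H
  1 × C: 3 H
  1 × C: 2 H
  1 × C: no H
  1 × F: no H
  1 × N: 1 H
  1 × N (charge +1): no H
  1 × O (charge -1): no H
  Total hydrogens = 9.
Molecular formula: C9H9FN2O4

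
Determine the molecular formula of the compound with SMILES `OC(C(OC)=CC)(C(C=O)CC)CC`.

Heavy atoms from the SMILES: 11 C, 3 O.
Implicit hydrogens by atom environment:
  4 × C: 3 H each → 12
  3 × C: 1 H each → 3
  2 × C: 2 H each → 4
  2 × C: no H
  2 × O: no H
  1 × O: 1 H
  Total hydrogens = 20.
Molecular formula: C11H20O3

C11H20O3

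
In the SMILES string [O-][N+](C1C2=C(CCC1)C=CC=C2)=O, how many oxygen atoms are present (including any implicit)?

2

The symbol for oxygen appears 2 times in the SMILES.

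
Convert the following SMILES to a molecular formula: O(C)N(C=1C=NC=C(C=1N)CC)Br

C8H12BrN3O

Heavy atoms from the SMILES: 1 Br, 8 C, 3 N, 1 O.
Implicit hydrogens by atom environment:
  3 × C (aromatic): no H
  2 × C: 3 H each → 6
  2 × C (aromatic): 1 H each → 2
  1 × Br: no H
  1 × C: 2 H
  1 × N: 2 H
  1 × N (aromatic): no H
  1 × N: no H
  1 × O: no H
  Total hydrogens = 12.
Molecular formula: C8H12BrN3O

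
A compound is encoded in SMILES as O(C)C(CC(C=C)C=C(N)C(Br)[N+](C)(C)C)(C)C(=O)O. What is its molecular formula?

Heavy atoms from the SMILES: 1 Br, 14 C, 2 N, 3 O.
Implicit hydrogens by atom environment:
  5 × C: 3 H each → 15
  4 × C: 1 H each → 4
  3 × C: no H
  2 × C: 2 H each → 4
  2 × O: no H
  1 × Br: no H
  1 × N: 2 H
  1 × N (charge +1): no H
  1 × O: 1 H
  Total hydrogens = 26.
Net charge +1.
Molecular formula: C14H26BrN2O3+

C14H26BrN2O3+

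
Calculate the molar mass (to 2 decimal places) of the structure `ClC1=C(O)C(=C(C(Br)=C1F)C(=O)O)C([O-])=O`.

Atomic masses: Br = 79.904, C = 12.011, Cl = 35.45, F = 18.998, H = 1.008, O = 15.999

312.45

Molecular formula: C8H2BrClFO5-.
M = 1×79.904 + 8×12.011 + 1×35.45 + 1×18.998 + 2×1.008 + 5×15.999 = 312.45 g/mol.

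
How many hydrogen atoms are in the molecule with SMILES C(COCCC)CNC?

Hydrogens are implicit in SMILES; fill each atom to its normal valence:
  5 × C: 2 H each → 10
  2 × C: 3 H each → 6
  1 × N: 1 H
  1 × O: no H
  Total hydrogens = 17.

17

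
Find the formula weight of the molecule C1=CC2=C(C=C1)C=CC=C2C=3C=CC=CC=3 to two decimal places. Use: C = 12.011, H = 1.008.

204.27

Molecular formula: C16H12.
M = 16×12.011 + 12×1.008 = 204.27 g/mol.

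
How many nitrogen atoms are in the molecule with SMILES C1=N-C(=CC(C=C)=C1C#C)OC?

1

The symbol for nitrogen appears 1 time in the SMILES.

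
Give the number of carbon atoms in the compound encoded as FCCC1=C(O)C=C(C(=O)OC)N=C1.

9

The symbol for carbon appears 9 times in the SMILES.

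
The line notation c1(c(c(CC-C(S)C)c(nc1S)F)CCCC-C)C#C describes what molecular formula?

Heavy atoms from the SMILES: 16 C, 1 F, 1 N, 2 S.
Implicit hydrogens by atom environment:
  6 × C: 2 H each → 12
  5 × C (aromatic): no H
  2 × C: 3 H each → 6
  2 × C: 1 H each → 2
  2 × S: 1 H each → 2
  1 × C: no H
  1 × F: no H
  1 × N (aromatic): no H
  Total hydrogens = 22.
Molecular formula: C16H22FNS2

C16H22FNS2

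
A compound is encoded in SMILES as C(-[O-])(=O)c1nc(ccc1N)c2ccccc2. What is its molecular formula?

Heavy atoms from the SMILES: 12 C, 2 N, 2 O.
Implicit hydrogens by atom environment:
  7 × C (aromatic): 1 H each → 7
  4 × C (aromatic): no H
  1 × C: no H
  1 × N: 2 H
  1 × N (aromatic): no H
  1 × O: no H
  1 × O (charge -1): no H
  Total hydrogens = 9.
Net charge -1.
Molecular formula: C12H9N2O2-

C12H9N2O2-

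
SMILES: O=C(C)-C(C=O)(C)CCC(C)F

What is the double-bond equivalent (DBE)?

2

Molecular formula from the SMILES: C9H15FO2.
DoU = (2C + 2 + N − H − X)/2 = (2·9 + 2 + 0 − 15 − 1)/2 = 4/2 = 2.
(Structurally: 0 ring(s) + 2 π bond(s) = 2.)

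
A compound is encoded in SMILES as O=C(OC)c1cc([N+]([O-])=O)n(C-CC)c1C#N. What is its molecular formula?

C10H11N3O4

Heavy atoms from the SMILES: 10 C, 3 N, 4 O.
Implicit hydrogens by atom environment:
  3 × C (aromatic): no H
  3 × O: no H
  2 × C: 3 H each → 6
  2 × C: 2 H each → 4
  2 × C: no H
  1 × C (aromatic): 1 H
  1 × N (aromatic): no H
  1 × N (charge +1): no H
  1 × N: no H
  1 × O (charge -1): no H
  Total hydrogens = 11.
Molecular formula: C10H11N3O4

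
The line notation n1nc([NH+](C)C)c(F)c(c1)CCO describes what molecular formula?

Heavy atoms from the SMILES: 8 C, 1 F, 3 N, 1 O.
Implicit hydrogens by atom environment:
  3 × C (aromatic): no H
  2 × C: 3 H each → 6
  2 × C: 2 H each → 4
  2 × N (aromatic): no H
  1 × C (aromatic): 1 H
  1 × F: no H
  1 × N (charge +1): 1 H
  1 × O: 1 H
  Total hydrogens = 13.
Net charge +1.
Molecular formula: C8H13FN3O+

C8H13FN3O+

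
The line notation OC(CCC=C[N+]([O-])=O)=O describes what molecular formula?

Heavy atoms from the SMILES: 5 C, 1 N, 4 O.
Implicit hydrogens by atom environment:
  2 × C: 2 H each → 4
  2 × C: 1 H each → 2
  2 × O: no H
  1 × C: no H
  1 × N (charge +1): no H
  1 × O: 1 H
  1 × O (charge -1): no H
  Total hydrogens = 7.
Molecular formula: C5H7NO4

C5H7NO4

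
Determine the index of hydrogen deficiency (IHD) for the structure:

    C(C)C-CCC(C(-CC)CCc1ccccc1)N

Molecular formula from the SMILES: C17H29N.
DoU = (2C + 2 + N − H − X)/2 = (2·17 + 2 + 1 − 29 − 0)/2 = 8/2 = 4.
(Structurally: 1 ring(s) + 3 π bond(s) = 4.)

4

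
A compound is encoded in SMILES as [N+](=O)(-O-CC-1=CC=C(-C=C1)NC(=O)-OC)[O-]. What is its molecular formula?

Heavy atoms from the SMILES: 9 C, 2 N, 5 O.
Implicit hydrogens by atom environment:
  4 × C (aromatic): 1 H each → 4
  4 × O: no H
  2 × C (aromatic): no H
  1 × C: 3 H
  1 × C: 2 H
  1 × C: no H
  1 × N: 1 H
  1 × N (charge +1): no H
  1 × O (charge -1): no H
  Total hydrogens = 10.
Molecular formula: C9H10N2O5

C9H10N2O5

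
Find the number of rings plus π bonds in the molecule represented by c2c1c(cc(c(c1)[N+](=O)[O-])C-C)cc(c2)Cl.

Molecular formula from the SMILES: C12H10ClNO2.
DoU = (2C + 2 + N − H − X)/2 = (2·12 + 2 + 1 − 10 − 1)/2 = 16/2 = 8.
(Structurally: 2 ring(s) + 6 π bond(s) = 8.)

8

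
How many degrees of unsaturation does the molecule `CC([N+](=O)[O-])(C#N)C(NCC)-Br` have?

Molecular formula from the SMILES: C6H10BrN3O2.
DoU = (2C + 2 + N − H − X)/2 = (2·6 + 2 + 3 − 10 − 1)/2 = 6/2 = 3.
(Structurally: 0 ring(s) + 3 π bond(s) = 3.)

3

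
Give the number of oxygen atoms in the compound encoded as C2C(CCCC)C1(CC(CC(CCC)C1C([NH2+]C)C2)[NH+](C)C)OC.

The symbol for oxygen appears 1 time in the SMILES.

1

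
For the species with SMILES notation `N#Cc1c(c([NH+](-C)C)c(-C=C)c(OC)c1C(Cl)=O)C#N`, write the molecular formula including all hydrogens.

Heavy atoms from the SMILES: 14 C, 1 Cl, 3 N, 2 O.
Implicit hydrogens by atom environment:
  6 × C (aromatic): no H
  3 × C: 3 H each → 9
  3 × C: no H
  2 × N: no H
  2 × O: no H
  1 × C: 2 H
  1 × C: 1 H
  1 × Cl: no H
  1 × N (charge +1): 1 H
  Total hydrogens = 13.
Net charge +1.
Molecular formula: C14H13ClN3O2+

C14H13ClN3O2+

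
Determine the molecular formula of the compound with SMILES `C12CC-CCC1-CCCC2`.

Heavy atoms from the SMILES: 10 C.
Implicit hydrogens by atom environment:
  8 × C: 2 H each → 16
  2 × C: 1 H each → 2
  Total hydrogens = 18.
Molecular formula: C10H18

C10H18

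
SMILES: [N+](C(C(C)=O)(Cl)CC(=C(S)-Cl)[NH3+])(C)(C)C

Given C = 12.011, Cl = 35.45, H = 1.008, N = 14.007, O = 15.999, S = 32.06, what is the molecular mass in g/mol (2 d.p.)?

273.22

Molecular formula: [C9H18Cl2N2OS]2+.
M = 9×12.011 + 2×35.45 + 18×1.008 + 2×14.007 + 1×15.999 + 1×32.06 = 273.22 g/mol.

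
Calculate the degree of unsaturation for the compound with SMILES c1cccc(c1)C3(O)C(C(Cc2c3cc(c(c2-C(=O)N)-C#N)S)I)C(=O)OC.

Molecular formula from the SMILES: C20H17IN2O4S.
DoU = (2C + 2 + N − H − X)/2 = (2·20 + 2 + 2 − 17 − 1)/2 = 26/2 = 13.
(Structurally: 3 ring(s) + 10 π bond(s) = 13.)

13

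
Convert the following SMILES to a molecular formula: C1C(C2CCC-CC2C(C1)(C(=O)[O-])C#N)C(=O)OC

Heavy atoms from the SMILES: 14 C, 1 N, 4 O.
Implicit hydrogens by atom environment:
  6 × C: 2 H each → 12
  4 × C: no H
  3 × C: 1 H each → 3
  3 × O: no H
  1 × C: 3 H
  1 × N: no H
  1 × O (charge -1): no H
  Total hydrogens = 18.
Net charge -1.
Molecular formula: C14H18NO4-

C14H18NO4-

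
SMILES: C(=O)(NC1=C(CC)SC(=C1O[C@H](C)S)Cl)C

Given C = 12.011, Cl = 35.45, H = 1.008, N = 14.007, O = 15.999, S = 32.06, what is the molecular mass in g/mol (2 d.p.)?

279.80

Molecular formula: C10H14ClNO2S2.
M = 10×12.011 + 1×35.45 + 14×1.008 + 1×14.007 + 2×15.999 + 2×32.06 = 279.80 g/mol.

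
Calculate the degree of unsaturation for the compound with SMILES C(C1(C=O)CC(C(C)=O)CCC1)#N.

Molecular formula from the SMILES: C10H13NO2.
DoU = (2C + 2 + N − H − X)/2 = (2·10 + 2 + 1 − 13 − 0)/2 = 10/2 = 5.
(Structurally: 1 ring(s) + 4 π bond(s) = 5.)

5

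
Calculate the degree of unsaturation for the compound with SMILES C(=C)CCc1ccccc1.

5

Molecular formula from the SMILES: C10H12.
DoU = (2C + 2 + N − H − X)/2 = (2·10 + 2 + 0 − 12 − 0)/2 = 10/2 = 5.
(Structurally: 1 ring(s) + 4 π bond(s) = 5.)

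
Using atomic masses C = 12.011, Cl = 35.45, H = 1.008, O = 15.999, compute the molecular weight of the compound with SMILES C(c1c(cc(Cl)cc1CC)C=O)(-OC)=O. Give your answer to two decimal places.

226.66

Molecular formula: C11H11ClO3.
M = 11×12.011 + 1×35.45 + 11×1.008 + 3×15.999 = 226.66 g/mol.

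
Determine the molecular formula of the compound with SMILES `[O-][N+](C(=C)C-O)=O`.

Heavy atoms from the SMILES: 3 C, 1 N, 3 O.
Implicit hydrogens by atom environment:
  2 × C: 2 H each → 4
  1 × C: no H
  1 × N (charge +1): no H
  1 × O: 1 H
  1 × O: no H
  1 × O (charge -1): no H
  Total hydrogens = 5.
Molecular formula: C3H5NO3

C3H5NO3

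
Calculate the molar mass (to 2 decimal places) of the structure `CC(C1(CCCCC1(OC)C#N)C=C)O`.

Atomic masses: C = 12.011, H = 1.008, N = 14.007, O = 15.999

209.29

Molecular formula: C12H19NO2.
M = 12×12.011 + 19×1.008 + 1×14.007 + 2×15.999 = 209.29 g/mol.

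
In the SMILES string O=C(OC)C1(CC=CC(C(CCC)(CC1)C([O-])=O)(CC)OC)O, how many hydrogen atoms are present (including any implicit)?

27

Hydrogens are implicit in SMILES; fill each atom to its normal valence:
  6 × C: 2 H each → 12
  5 × C: no H
  4 × C: 3 H each → 12
  4 × O: no H
  2 × C: 1 H each → 2
  1 × O: 1 H
  1 × O (charge -1): no H
  Total hydrogens = 27.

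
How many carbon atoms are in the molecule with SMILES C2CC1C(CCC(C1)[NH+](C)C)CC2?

12

The symbol for carbon appears 12 times in the SMILES.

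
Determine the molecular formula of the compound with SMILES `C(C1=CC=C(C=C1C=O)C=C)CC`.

Heavy atoms from the SMILES: 12 C, 1 O.
Implicit hydrogens by atom environment:
  3 × C: 2 H each → 6
  3 × C (aromatic): 1 H each → 3
  3 × C (aromatic): no H
  2 × C: 1 H each → 2
  1 × C: 3 H
  1 × O: no H
  Total hydrogens = 14.
Molecular formula: C12H14O

C12H14O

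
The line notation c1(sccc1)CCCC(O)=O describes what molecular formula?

C8H10O2S

Heavy atoms from the SMILES: 8 C, 2 O, 1 S.
Implicit hydrogens by atom environment:
  3 × C: 2 H each → 6
  3 × C (aromatic): 1 H each → 3
  1 × C (aromatic): no H
  1 × C: no H
  1 × O: 1 H
  1 × O: no H
  1 × S (aromatic): no H
  Total hydrogens = 10.
Molecular formula: C8H10O2S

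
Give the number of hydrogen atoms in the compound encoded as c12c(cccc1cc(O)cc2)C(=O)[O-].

7

Hydrogens are implicit in SMILES; fill each atom to its normal valence:
  6 × C (aromatic): 1 H each → 6
  4 × C (aromatic): no H
  1 × C: no H
  1 × O: 1 H
  1 × O: no H
  1 × O (charge -1): no H
  Total hydrogens = 7.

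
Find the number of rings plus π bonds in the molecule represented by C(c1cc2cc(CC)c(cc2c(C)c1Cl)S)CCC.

7

Molecular formula from the SMILES: C17H21ClS.
DoU = (2C + 2 + N − H − X)/2 = (2·17 + 2 + 0 − 21 − 1)/2 = 14/2 = 7.
(Structurally: 2 ring(s) + 5 π bond(s) = 7.)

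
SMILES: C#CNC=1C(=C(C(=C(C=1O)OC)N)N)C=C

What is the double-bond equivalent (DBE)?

7

Molecular formula from the SMILES: C11H13N3O2.
DoU = (2C + 2 + N − H − X)/2 = (2·11 + 2 + 3 − 13 − 0)/2 = 14/2 = 7.
(Structurally: 1 ring(s) + 6 π bond(s) = 7.)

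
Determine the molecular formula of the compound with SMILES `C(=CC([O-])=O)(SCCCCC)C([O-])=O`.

Heavy atoms from the SMILES: 9 C, 4 O, 1 S.
Implicit hydrogens by atom environment:
  4 × C: 2 H each → 8
  3 × C: no H
  2 × O: no H
  2 × O (charge -1): no H
  1 × C: 3 H
  1 × C: 1 H
  1 × S: no H
  Total hydrogens = 12.
Net charge -2.
Molecular formula: [C9H12O4S]2-

[C9H12O4S]2-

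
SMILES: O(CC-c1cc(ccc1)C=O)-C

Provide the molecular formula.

Heavy atoms from the SMILES: 10 C, 2 O.
Implicit hydrogens by atom environment:
  4 × C (aromatic): 1 H each → 4
  2 × C: 2 H each → 4
  2 × C (aromatic): no H
  2 × O: no H
  1 × C: 3 H
  1 × C: 1 H
  Total hydrogens = 12.
Molecular formula: C10H12O2

C10H12O2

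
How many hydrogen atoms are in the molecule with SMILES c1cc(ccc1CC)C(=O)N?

Hydrogens are implicit in SMILES; fill each atom to its normal valence:
  4 × C (aromatic): 1 H each → 4
  2 × C (aromatic): no H
  1 × C: 3 H
  1 × C: 2 H
  1 × C: no H
  1 × N: 2 H
  1 × O: no H
  Total hydrogens = 11.

11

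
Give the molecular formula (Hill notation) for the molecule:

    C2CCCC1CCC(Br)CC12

Heavy atoms from the SMILES: 1 Br, 10 C.
Implicit hydrogens by atom environment:
  7 × C: 2 H each → 14
  3 × C: 1 H each → 3
  1 × Br: no H
  Total hydrogens = 17.
Molecular formula: C10H17Br

C10H17Br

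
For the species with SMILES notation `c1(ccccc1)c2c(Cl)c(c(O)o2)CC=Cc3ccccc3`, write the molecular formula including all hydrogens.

C19H15ClO2

Heavy atoms from the SMILES: 19 C, 1 Cl, 2 O.
Implicit hydrogens by atom environment:
  10 × C (aromatic): 1 H each → 10
  6 × C (aromatic): no H
  2 × C: 1 H each → 2
  1 × C: 2 H
  1 × Cl: no H
  1 × O: 1 H
  1 × O (aromatic): no H
  Total hydrogens = 15.
Molecular formula: C19H15ClO2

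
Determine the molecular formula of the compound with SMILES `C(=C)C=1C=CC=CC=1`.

Heavy atoms from the SMILES: 8 C.
Implicit hydrogens by atom environment:
  5 × C (aromatic): 1 H each → 5
  1 × C: 2 H
  1 × C: 1 H
  1 × C (aromatic): no H
  Total hydrogens = 8.
Molecular formula: C8H8

C8H8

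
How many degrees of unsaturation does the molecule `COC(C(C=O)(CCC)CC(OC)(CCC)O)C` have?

1

Molecular formula from the SMILES: C14H28O4.
DoU = (2C + 2 + N − H − X)/2 = (2·14 + 2 + 0 − 28 − 0)/2 = 2/2 = 1.
(Structurally: 0 ring(s) + 1 π bond(s) = 1.)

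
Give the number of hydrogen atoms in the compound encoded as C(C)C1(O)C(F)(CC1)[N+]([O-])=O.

Hydrogens are implicit in SMILES; fill each atom to its normal valence:
  3 × C: 2 H each → 6
  2 × C: no H
  1 × C: 3 H
  1 × F: no H
  1 × N (charge +1): no H
  1 × O: 1 H
  1 × O: no H
  1 × O (charge -1): no H
  Total hydrogens = 10.

10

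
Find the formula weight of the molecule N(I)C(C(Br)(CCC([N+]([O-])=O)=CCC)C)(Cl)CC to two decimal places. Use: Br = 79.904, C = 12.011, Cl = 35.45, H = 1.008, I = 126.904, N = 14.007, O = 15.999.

453.54

Molecular formula: C11H19BrClIN2O2.
M = 1×79.904 + 11×12.011 + 1×35.45 + 19×1.008 + 1×126.904 + 2×14.007 + 2×15.999 = 453.54 g/mol.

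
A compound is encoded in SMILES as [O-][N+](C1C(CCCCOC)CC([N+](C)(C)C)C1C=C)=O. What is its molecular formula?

Heavy atoms from the SMILES: 15 C, 2 N, 3 O.
Implicit hydrogens by atom environment:
  6 × C: 2 H each → 12
  5 × C: 1 H each → 5
  4 × C: 3 H each → 12
  2 × N (charge +1): no H
  2 × O: no H
  1 × O (charge -1): no H
  Total hydrogens = 29.
Net charge +1.
Molecular formula: C15H29N2O3+

C15H29N2O3+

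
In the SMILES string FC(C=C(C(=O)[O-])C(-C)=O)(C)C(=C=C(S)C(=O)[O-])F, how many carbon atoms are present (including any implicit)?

11

The symbol for carbon appears 11 times in the SMILES.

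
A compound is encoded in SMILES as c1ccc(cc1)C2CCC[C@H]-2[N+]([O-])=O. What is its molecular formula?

Heavy atoms from the SMILES: 11 C, 1 N, 2 O.
Implicit hydrogens by atom environment:
  5 × C (aromatic): 1 H each → 5
  3 × C: 2 H each → 6
  2 × C: 1 H each → 2
  1 × C (aromatic): no H
  1 × N (charge +1): no H
  1 × O: no H
  1 × O (charge -1): no H
  Total hydrogens = 13.
Molecular formula: C11H13NO2

C11H13NO2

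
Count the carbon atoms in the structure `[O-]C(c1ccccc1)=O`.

7

The symbol for carbon appears 7 times in the SMILES. Lowercase c denotes aromatic carbon and counts toward C.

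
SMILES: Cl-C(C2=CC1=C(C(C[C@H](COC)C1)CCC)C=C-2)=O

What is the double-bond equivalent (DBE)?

6

Molecular formula from the SMILES: C16H21ClO2.
DoU = (2C + 2 + N − H − X)/2 = (2·16 + 2 + 0 − 21 − 1)/2 = 12/2 = 6.
(Structurally: 2 ring(s) + 4 π bond(s) = 6.)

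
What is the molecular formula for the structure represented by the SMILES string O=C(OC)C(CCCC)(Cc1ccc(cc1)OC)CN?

C16H25NO3

Heavy atoms from the SMILES: 16 C, 1 N, 3 O.
Implicit hydrogens by atom environment:
  5 × C: 2 H each → 10
  4 × C (aromatic): 1 H each → 4
  3 × C: 3 H each → 9
  3 × O: no H
  2 × C: no H
  2 × C (aromatic): no H
  1 × N: 2 H
  Total hydrogens = 25.
Molecular formula: C16H25NO3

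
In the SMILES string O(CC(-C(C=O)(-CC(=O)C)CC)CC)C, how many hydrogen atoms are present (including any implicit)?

22

Hydrogens are implicit in SMILES; fill each atom to its normal valence:
  4 × C: 3 H each → 12
  4 × C: 2 H each → 8
  3 × O: no H
  2 × C: 1 H each → 2
  2 × C: no H
  Total hydrogens = 22.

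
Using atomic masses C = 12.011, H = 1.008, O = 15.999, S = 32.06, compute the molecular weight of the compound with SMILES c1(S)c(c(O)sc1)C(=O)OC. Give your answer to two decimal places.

190.23

Molecular formula: C6H6O3S2.
M = 6×12.011 + 6×1.008 + 3×15.999 + 2×32.06 = 190.23 g/mol.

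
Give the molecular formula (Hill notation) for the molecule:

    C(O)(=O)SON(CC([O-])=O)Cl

Heavy atoms from the SMILES: 3 C, 1 Cl, 1 N, 5 O, 1 S.
Implicit hydrogens by atom environment:
  3 × O: no H
  2 × C: no H
  1 × C: 2 H
  1 × Cl: no H
  1 × N: no H
  1 × O: 1 H
  1 × O (charge -1): no H
  1 × S: no H
  Total hydrogens = 3.
Net charge -1.
Molecular formula: C3H3ClNO5S-

C3H3ClNO5S-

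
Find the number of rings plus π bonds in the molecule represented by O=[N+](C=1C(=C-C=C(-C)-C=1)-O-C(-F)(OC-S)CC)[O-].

5

Molecular formula from the SMILES: C11H14FNO4S.
DoU = (2C + 2 + N − H − X)/2 = (2·11 + 2 + 1 − 14 − 1)/2 = 10/2 = 5.
(Structurally: 1 ring(s) + 4 π bond(s) = 5.)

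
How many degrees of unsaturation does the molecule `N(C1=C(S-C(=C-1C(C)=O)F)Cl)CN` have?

4

Molecular formula from the SMILES: C7H8ClFN2OS.
DoU = (2C + 2 + N − H − X)/2 = (2·7 + 2 + 2 − 8 − 2)/2 = 8/2 = 4.
(Structurally: 1 ring(s) + 3 π bond(s) = 4.)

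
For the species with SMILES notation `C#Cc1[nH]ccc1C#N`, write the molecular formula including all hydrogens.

Heavy atoms from the SMILES: 7 C, 2 N.
Implicit hydrogens by atom environment:
  2 × C (aromatic): 1 H each → 2
  2 × C (aromatic): no H
  2 × C: no H
  1 × C: 1 H
  1 × N (aromatic): 1 H
  1 × N: no H
  Total hydrogens = 4.
Molecular formula: C7H4N2

C7H4N2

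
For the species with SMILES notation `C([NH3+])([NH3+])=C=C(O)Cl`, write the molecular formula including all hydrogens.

Heavy atoms from the SMILES: 3 C, 1 Cl, 2 N, 1 O.
Implicit hydrogens by atom environment:
  3 × C: no H
  2 × N (charge +1): 3 H each → 6
  1 × Cl: no H
  1 × O: 1 H
  Total hydrogens = 7.
Net charge +2.
Molecular formula: [C3H7ClN2O]2+

[C3H7ClN2O]2+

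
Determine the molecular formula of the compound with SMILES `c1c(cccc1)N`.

Heavy atoms from the SMILES: 6 C, 1 N.
Implicit hydrogens by atom environment:
  5 × C (aromatic): 1 H each → 5
  1 × C (aromatic): no H
  1 × N: 2 H
  Total hydrogens = 7.
Molecular formula: C6H7N

C6H7N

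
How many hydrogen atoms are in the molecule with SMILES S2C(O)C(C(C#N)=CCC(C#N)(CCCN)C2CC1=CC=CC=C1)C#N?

Hydrogens are implicit in SMILES; fill each atom to its normal valence:
  5 × C: 2 H each → 10
  5 × C (aromatic): 1 H each → 5
  5 × C: no H
  4 × C: 1 H each → 4
  3 × N: no H
  1 × C (aromatic): no H
  1 × N: 2 H
  1 × O: 1 H
  1 × S: no H
  Total hydrogens = 22.

22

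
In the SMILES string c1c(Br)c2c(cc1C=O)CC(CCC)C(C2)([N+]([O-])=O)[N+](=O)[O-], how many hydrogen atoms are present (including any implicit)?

Hydrogens are implicit in SMILES; fill each atom to its normal valence:
  4 × C: 2 H each → 8
  4 × C (aromatic): no H
  3 × O: no H
  2 × C (aromatic): 1 H each → 2
  2 × C: 1 H each → 2
  2 × N (charge +1): no H
  2 × O (charge -1): no H
  1 × Br: no H
  1 × C: 3 H
  1 × C: no H
  Total hydrogens = 15.

15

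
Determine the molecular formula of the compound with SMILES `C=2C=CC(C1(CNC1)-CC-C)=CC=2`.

C12H17N

Heavy atoms from the SMILES: 12 C, 1 N.
Implicit hydrogens by atom environment:
  5 × C (aromatic): 1 H each → 5
  4 × C: 2 H each → 8
  1 × C: 3 H
  1 × C: no H
  1 × C (aromatic): no H
  1 × N: 1 H
  Total hydrogens = 17.
Molecular formula: C12H17N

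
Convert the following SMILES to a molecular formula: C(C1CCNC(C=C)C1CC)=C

C11H19N

Heavy atoms from the SMILES: 11 C, 1 N.
Implicit hydrogens by atom environment:
  5 × C: 2 H each → 10
  5 × C: 1 H each → 5
  1 × C: 3 H
  1 × N: 1 H
  Total hydrogens = 19.
Molecular formula: C11H19N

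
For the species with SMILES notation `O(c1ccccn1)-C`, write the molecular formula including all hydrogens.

Heavy atoms from the SMILES: 6 C, 1 N, 1 O.
Implicit hydrogens by atom environment:
  4 × C (aromatic): 1 H each → 4
  1 × C: 3 H
  1 × C (aromatic): no H
  1 × N (aromatic): no H
  1 × O: no H
  Total hydrogens = 7.
Molecular formula: C6H7NO

C6H7NO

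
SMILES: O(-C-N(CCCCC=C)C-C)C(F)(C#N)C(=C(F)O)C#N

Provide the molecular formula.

Heavy atoms from the SMILES: 14 C, 2 F, 3 N, 2 O.
Implicit hydrogens by atom environment:
  7 × C: 2 H each → 14
  5 × C: no H
  3 × N: no H
  2 × F: no H
  1 × C: 3 H
  1 × C: 1 H
  1 × O: 1 H
  1 × O: no H
  Total hydrogens = 19.
Molecular formula: C14H19F2N3O2

C14H19F2N3O2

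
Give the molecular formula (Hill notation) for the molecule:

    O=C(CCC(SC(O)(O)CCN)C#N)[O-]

Heavy atoms from the SMILES: 8 C, 2 N, 4 O, 1 S.
Implicit hydrogens by atom environment:
  4 × C: 2 H each → 8
  3 × C: no H
  2 × O: 1 H each → 2
  1 × C: 1 H
  1 × N: 2 H
  1 × N: no H
  1 × O: no H
  1 × O (charge -1): no H
  1 × S: no H
  Total hydrogens = 13.
Net charge -1.
Molecular formula: C8H13N2O4S-

C8H13N2O4S-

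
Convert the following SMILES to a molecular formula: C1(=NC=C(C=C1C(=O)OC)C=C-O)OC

C10H11NO4

Heavy atoms from the SMILES: 10 C, 1 N, 4 O.
Implicit hydrogens by atom environment:
  3 × C (aromatic): no H
  3 × O: no H
  2 × C: 3 H each → 6
  2 × C (aromatic): 1 H each → 2
  2 × C: 1 H each → 2
  1 × C: no H
  1 × N (aromatic): no H
  1 × O: 1 H
  Total hydrogens = 11.
Molecular formula: C10H11NO4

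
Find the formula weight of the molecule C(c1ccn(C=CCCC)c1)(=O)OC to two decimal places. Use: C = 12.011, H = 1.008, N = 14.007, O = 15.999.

193.25

Molecular formula: C11H15NO2.
M = 11×12.011 + 15×1.008 + 1×14.007 + 2×15.999 = 193.25 g/mol.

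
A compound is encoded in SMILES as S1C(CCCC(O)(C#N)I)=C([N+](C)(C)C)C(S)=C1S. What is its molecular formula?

C12H18IN2OS3+

Heavy atoms from the SMILES: 12 C, 1 I, 2 N, 1 O, 3 S.
Implicit hydrogens by atom environment:
  4 × C (aromatic): no H
  3 × C: 3 H each → 9
  3 × C: 2 H each → 6
  2 × C: no H
  2 × S: 1 H each → 2
  1 × I: no H
  1 × N (charge +1): no H
  1 × N: no H
  1 × O: 1 H
  1 × S (aromatic): no H
  Total hydrogens = 18.
Net charge +1.
Molecular formula: C12H18IN2OS3+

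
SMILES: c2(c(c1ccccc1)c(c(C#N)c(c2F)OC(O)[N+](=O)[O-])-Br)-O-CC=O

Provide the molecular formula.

Heavy atoms from the SMILES: 1 Br, 16 C, 1 F, 2 N, 6 O.
Implicit hydrogens by atom environment:
  7 × C (aromatic): no H
  5 × C (aromatic): 1 H each → 5
  4 × O: no H
  2 × C: 1 H each → 2
  1 × Br: no H
  1 × C: 2 H
  1 × C: no H
  1 × F: no H
  1 × N: no H
  1 × N (charge +1): no H
  1 × O: 1 H
  1 × O (charge -1): no H
  Total hydrogens = 10.
Molecular formula: C16H10BrFN2O6

C16H10BrFN2O6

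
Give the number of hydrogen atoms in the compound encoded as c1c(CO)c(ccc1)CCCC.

Hydrogens are implicit in SMILES; fill each atom to its normal valence:
  4 × C: 2 H each → 8
  4 × C (aromatic): 1 H each → 4
  2 × C (aromatic): no H
  1 × C: 3 H
  1 × O: 1 H
  Total hydrogens = 16.

16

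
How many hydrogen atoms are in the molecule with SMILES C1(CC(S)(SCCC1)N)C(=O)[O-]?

12

Hydrogens are implicit in SMILES; fill each atom to its normal valence:
  4 × C: 2 H each → 8
  2 × C: no H
  1 × C: 1 H
  1 × N: 2 H
  1 × O: no H
  1 × O (charge -1): no H
  1 × S: 1 H
  1 × S: no H
  Total hydrogens = 12.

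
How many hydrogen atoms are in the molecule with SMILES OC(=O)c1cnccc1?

5

Hydrogens are implicit in SMILES; fill each atom to its normal valence:
  4 × C (aromatic): 1 H each → 4
  1 × C (aromatic): no H
  1 × C: no H
  1 × N (aromatic): no H
  1 × O: 1 H
  1 × O: no H
  Total hydrogens = 5.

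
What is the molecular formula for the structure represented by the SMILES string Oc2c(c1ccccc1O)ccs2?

Heavy atoms from the SMILES: 10 C, 2 O, 1 S.
Implicit hydrogens by atom environment:
  6 × C (aromatic): 1 H each → 6
  4 × C (aromatic): no H
  2 × O: 1 H each → 2
  1 × S (aromatic): no H
  Total hydrogens = 8.
Molecular formula: C10H8O2S

C10H8O2S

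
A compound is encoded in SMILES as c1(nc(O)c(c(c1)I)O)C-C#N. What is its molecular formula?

C7H5IN2O2

Heavy atoms from the SMILES: 7 C, 1 I, 2 N, 2 O.
Implicit hydrogens by atom environment:
  4 × C (aromatic): no H
  2 × O: 1 H each → 2
  1 × C: 2 H
  1 × C (aromatic): 1 H
  1 × C: no H
  1 × I: no H
  1 × N (aromatic): no H
  1 × N: no H
  Total hydrogens = 5.
Molecular formula: C7H5IN2O2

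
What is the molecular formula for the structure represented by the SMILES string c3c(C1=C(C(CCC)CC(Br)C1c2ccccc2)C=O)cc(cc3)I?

C22H22BrIO

Heavy atoms from the SMILES: 1 Br, 22 C, 1 I, 1 O.
Implicit hydrogens by atom environment:
  9 × C (aromatic): 1 H each → 9
  4 × C: 1 H each → 4
  3 × C: 2 H each → 6
  3 × C (aromatic): no H
  2 × C: no H
  1 × Br: no H
  1 × C: 3 H
  1 × I: no H
  1 × O: no H
  Total hydrogens = 22.
Molecular formula: C22H22BrIO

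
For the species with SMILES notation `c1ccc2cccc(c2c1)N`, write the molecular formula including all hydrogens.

C10H9N

Heavy atoms from the SMILES: 10 C, 1 N.
Implicit hydrogens by atom environment:
  7 × C (aromatic): 1 H each → 7
  3 × C (aromatic): no H
  1 × N: 2 H
  Total hydrogens = 9.
Molecular formula: C10H9N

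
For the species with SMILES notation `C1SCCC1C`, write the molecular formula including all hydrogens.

Heavy atoms from the SMILES: 5 C, 1 S.
Implicit hydrogens by atom environment:
  3 × C: 2 H each → 6
  1 × C: 3 H
  1 × C: 1 H
  1 × S: no H
  Total hydrogens = 10.
Molecular formula: C5H10S

C5H10S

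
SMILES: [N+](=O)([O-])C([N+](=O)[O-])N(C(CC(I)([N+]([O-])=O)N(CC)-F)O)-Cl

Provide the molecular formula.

C6H10ClFIN5O7

Heavy atoms from the SMILES: 6 C, 1 Cl, 1 F, 1 I, 5 N, 7 O.
Implicit hydrogens by atom environment:
  3 × N (charge +1): no H
  3 × O: no H
  3 × O (charge -1): no H
  2 × C: 2 H each → 4
  2 × C: 1 H each → 2
  2 × N: no H
  1 × C: 3 H
  1 × C: no H
  1 × Cl: no H
  1 × F: no H
  1 × I: no H
  1 × O: 1 H
  Total hydrogens = 10.
Molecular formula: C6H10ClFIN5O7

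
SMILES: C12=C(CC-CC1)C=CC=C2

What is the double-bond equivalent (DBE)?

5

Molecular formula from the SMILES: C10H12.
DoU = (2C + 2 + N − H − X)/2 = (2·10 + 2 + 0 − 12 − 0)/2 = 10/2 = 5.
(Structurally: 2 ring(s) + 3 π bond(s) = 5.)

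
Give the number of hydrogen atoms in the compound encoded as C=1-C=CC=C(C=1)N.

Hydrogens are implicit in SMILES; fill each atom to its normal valence:
  5 × C (aromatic): 1 H each → 5
  1 × C (aromatic): no H
  1 × N: 2 H
  Total hydrogens = 7.

7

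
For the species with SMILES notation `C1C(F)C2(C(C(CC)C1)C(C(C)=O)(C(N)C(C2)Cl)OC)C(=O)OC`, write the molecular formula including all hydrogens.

Heavy atoms from the SMILES: 17 C, 1 Cl, 1 F, 1 N, 4 O.
Implicit hydrogens by atom environment:
  5 × C: 1 H each → 5
  4 × C: 3 H each → 12
  4 × C: 2 H each → 8
  4 × C: no H
  4 × O: no H
  1 × Cl: no H
  1 × F: no H
  1 × N: 2 H
  Total hydrogens = 27.
Molecular formula: C17H27ClFNO4

C17H27ClFNO4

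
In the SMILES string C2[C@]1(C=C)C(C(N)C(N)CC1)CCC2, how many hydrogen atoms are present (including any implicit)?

22

Hydrogens are implicit in SMILES; fill each atom to its normal valence:
  7 × C: 2 H each → 14
  4 × C: 1 H each → 4
  2 × N: 2 H each → 4
  1 × C: no H
  Total hydrogens = 22.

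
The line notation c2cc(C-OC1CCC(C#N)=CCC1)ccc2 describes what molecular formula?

Heavy atoms from the SMILES: 15 C, 1 N, 1 O.
Implicit hydrogens by atom environment:
  5 × C: 2 H each → 10
  5 × C (aromatic): 1 H each → 5
  2 × C: 1 H each → 2
  2 × C: no H
  1 × C (aromatic): no H
  1 × N: no H
  1 × O: no H
  Total hydrogens = 17.
Molecular formula: C15H17NO

C15H17NO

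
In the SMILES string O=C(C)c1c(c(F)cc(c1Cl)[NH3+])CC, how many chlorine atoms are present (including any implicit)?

The symbol for chlorine appears 1 time in the SMILES.

1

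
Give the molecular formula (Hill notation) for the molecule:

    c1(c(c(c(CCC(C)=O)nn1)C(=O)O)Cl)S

Heavy atoms from the SMILES: 9 C, 1 Cl, 2 N, 3 O, 1 S.
Implicit hydrogens by atom environment:
  4 × C (aromatic): no H
  2 × C: 2 H each → 4
  2 × C: no H
  2 × N (aromatic): no H
  2 × O: no H
  1 × C: 3 H
  1 × Cl: no H
  1 × O: 1 H
  1 × S: 1 H
  Total hydrogens = 9.
Molecular formula: C9H9ClN2O3S

C9H9ClN2O3S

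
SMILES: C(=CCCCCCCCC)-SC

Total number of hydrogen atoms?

Hydrogens are implicit in SMILES; fill each atom to its normal valence:
  7 × C: 2 H each → 14
  2 × C: 3 H each → 6
  2 × C: 1 H each → 2
  1 × S: no H
  Total hydrogens = 22.

22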